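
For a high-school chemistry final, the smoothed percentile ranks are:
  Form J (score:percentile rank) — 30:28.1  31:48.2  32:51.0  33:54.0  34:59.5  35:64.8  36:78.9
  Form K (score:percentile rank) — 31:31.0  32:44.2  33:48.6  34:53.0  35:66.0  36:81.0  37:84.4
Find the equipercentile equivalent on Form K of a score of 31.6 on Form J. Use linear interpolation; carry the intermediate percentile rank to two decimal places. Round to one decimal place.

PR of 31.6 on Form J: 48.2 + (31.6 − 31)/(32 − 31) × (51.0 − 48.2) = 49.88
On Form K, PR 49.88 falls between score 33 (PR 48.6) and 34 (PR 53.0).
Interpolate: 33 + (49.88 − 48.6)/(53.0 − 48.6) × (34 − 33) = 33.3

33.3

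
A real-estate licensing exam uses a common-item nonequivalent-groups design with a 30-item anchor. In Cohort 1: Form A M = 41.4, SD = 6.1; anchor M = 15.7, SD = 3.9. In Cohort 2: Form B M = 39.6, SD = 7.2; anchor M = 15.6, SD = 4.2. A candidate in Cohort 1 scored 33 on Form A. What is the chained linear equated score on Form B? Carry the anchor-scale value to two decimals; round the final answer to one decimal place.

Form A → anchor (Cohort 1): v = (3.9/6.1)(33 − 41.4) + 15.7 = 10.33
anchor → Form B (Cohort 2): y = (7.2/4.2)(10.33 − 15.6) + 39.6 = 30.6

30.6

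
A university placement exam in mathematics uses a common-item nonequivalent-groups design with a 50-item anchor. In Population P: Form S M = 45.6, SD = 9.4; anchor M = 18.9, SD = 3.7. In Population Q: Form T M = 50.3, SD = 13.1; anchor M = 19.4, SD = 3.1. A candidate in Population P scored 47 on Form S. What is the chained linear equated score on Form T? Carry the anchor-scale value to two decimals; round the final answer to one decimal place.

50.5

Form S → anchor (Population P): v = (3.7/9.4)(47 − 45.6) + 18.9 = 19.45
anchor → Form T (Population Q): y = (13.1/3.1)(19.45 − 19.4) + 50.3 = 50.5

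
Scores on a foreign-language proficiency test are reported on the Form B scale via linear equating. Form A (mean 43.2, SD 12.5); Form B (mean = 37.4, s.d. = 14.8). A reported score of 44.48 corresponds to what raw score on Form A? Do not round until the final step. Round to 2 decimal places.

49.18

Invert y = (SD_Y/SD_X)(x − M_X) + M_Y:
x = (SD_X/SD_Y)(y − M_Y) + M_X = (12.5/14.8)(44.48 − 37.4) + 43.2
x = 0.844595 × 7.080 + 43.2 = 49.18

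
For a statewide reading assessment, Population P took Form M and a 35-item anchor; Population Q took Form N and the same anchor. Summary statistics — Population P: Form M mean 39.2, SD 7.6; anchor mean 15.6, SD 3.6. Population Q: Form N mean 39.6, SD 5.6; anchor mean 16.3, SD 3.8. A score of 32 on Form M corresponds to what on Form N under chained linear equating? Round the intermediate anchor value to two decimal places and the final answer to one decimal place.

Form M → anchor (Population P): v = (3.6/7.6)(32 − 39.2) + 15.6 = 12.19
anchor → Form N (Population Q): y = (5.6/3.8)(12.19 − 16.3) + 39.6 = 33.5

33.5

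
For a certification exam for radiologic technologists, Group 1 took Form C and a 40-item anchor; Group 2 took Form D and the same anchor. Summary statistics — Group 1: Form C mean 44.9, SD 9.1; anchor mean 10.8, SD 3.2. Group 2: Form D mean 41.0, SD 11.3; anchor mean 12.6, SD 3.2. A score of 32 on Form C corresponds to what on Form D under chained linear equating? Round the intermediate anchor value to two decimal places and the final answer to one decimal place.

Form C → anchor (Group 1): v = (3.2/9.1)(32 − 44.9) + 10.8 = 6.26
anchor → Form D (Group 2): y = (11.3/3.2)(6.26 − 12.6) + 41.0 = 18.6

18.6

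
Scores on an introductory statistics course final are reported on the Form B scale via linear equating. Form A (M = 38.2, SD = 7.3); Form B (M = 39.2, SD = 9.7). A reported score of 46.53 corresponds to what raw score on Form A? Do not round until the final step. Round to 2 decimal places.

43.72

Invert y = (SD_Y/SD_X)(x − M_X) + M_Y:
x = (SD_X/SD_Y)(y − M_Y) + M_X = (7.3/9.7)(46.53 − 39.2) + 38.2
x = 0.752577 × 7.330 + 38.2 = 43.72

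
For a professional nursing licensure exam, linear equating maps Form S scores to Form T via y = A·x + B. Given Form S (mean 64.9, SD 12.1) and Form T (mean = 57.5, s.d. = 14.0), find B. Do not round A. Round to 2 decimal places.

-17.59

A = SD_Y / SD_X = 14.0 / 12.1 = 1.157025
B = M_Y − A·M_X = 57.5 − 1.157025 × 64.9 = -17.59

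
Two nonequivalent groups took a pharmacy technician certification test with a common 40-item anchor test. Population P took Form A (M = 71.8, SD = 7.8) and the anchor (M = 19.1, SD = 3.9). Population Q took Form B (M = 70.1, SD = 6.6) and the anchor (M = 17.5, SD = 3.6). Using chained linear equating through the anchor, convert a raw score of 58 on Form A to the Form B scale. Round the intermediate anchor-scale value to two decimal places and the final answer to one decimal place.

Form A → anchor (Population P): v = (3.9/7.8)(58 − 71.8) + 19.1 = 12.20
anchor → Form B (Population Q): y = (6.6/3.6)(12.20 − 17.5) + 70.1 = 60.4

60.4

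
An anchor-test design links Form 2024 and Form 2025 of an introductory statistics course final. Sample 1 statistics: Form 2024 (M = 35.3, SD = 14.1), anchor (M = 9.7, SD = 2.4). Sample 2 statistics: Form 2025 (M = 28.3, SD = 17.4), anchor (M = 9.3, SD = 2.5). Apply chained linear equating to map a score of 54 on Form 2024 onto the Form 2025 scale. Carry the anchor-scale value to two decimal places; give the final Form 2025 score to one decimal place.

Form 2024 → anchor (Sample 1): v = (2.4/14.1)(54 − 35.3) + 9.7 = 12.88
anchor → Form 2025 (Sample 2): y = (17.4/2.5)(12.88 − 9.3) + 28.3 = 53.2

53.2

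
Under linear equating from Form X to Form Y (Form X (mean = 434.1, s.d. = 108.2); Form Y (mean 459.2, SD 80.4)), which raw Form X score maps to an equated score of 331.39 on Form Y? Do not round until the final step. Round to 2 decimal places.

Invert y = (SD_Y/SD_X)(x − M_X) + M_Y:
x = (SD_X/SD_Y)(y − M_Y) + M_X = (108.2/80.4)(331.39 − 459.2) + 434.1
x = 1.345771 × -127.810 + 434.1 = 262.10

262.10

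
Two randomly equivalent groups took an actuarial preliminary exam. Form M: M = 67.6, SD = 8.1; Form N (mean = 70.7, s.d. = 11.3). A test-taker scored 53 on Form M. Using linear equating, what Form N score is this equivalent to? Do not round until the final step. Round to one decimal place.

Linear equating: y = (SD_Y/SD_X)(x − M_X) + M_Y
y = (11.3/8.1)(53 − 67.6) + 70.7
y = 1.395062 × -14.6 + 70.7 = -20.3679 + 70.7 = 50.3

50.3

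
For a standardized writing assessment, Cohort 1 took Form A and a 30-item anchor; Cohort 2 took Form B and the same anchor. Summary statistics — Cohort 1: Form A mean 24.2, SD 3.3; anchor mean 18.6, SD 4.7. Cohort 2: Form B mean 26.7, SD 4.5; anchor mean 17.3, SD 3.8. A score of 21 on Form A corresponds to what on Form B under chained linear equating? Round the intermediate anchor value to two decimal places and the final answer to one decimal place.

22.8

Form A → anchor (Cohort 1): v = (4.7/3.3)(21 − 24.2) + 18.6 = 14.04
anchor → Form B (Cohort 2): y = (4.5/3.8)(14.04 − 17.3) + 26.7 = 22.8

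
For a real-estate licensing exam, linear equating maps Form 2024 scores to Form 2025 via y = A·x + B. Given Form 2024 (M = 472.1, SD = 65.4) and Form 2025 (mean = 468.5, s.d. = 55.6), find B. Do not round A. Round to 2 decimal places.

A = SD_Y / SD_X = 55.6 / 65.4 = 0.850153
B = M_Y − A·M_X = 468.5 − 0.850153 × 472.1 = 67.14

67.14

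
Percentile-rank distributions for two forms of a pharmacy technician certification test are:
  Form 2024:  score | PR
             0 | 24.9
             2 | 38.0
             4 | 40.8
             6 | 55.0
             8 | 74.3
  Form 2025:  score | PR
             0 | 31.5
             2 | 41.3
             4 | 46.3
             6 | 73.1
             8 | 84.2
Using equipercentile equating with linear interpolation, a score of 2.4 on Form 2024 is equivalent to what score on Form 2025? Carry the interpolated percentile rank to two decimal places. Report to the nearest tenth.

PR of 2.4 on Form 2024: 38.0 + (2.4 − 2)/(4 − 2) × (40.8 − 38.0) = 38.56
On Form 2025, PR 38.56 falls between score 0 (PR 31.5) and 2 (PR 41.3).
Interpolate: 0 + (38.56 − 31.5)/(41.3 − 31.5) × (2 − 0) = 1.4

1.4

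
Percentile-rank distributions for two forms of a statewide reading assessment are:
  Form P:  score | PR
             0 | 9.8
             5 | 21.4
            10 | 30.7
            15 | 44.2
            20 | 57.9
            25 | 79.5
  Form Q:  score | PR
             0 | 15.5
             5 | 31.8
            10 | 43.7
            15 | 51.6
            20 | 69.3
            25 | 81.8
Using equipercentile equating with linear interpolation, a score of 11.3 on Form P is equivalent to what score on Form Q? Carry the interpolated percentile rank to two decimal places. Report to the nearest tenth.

6.0

PR of 11.3 on Form P: 30.7 + (11.3 − 10)/(15 − 10) × (44.2 − 30.7) = 34.21
On Form Q, PR 34.21 falls between score 5 (PR 31.8) and 10 (PR 43.7).
Interpolate: 5 + (34.21 − 31.8)/(43.7 − 31.8) × (10 − 5) = 6.0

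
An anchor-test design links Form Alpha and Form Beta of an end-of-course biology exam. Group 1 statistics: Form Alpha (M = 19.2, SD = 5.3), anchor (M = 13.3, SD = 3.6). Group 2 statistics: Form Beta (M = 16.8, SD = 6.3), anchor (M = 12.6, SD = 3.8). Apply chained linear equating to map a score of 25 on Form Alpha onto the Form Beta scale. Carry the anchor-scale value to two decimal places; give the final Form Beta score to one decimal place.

24.5

Form Alpha → anchor (Group 1): v = (3.6/5.3)(25 − 19.2) + 13.3 = 17.24
anchor → Form Beta (Group 2): y = (6.3/3.8)(17.24 − 12.6) + 16.8 = 24.5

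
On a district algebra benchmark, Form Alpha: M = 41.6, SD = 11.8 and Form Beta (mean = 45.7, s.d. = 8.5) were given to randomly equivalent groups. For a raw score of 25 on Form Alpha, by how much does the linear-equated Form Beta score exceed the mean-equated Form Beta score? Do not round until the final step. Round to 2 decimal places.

Mean-equated: 25 + (45.7 − 41.6) = 29.10
Linear-equated: (8.5/11.8)(25 − 41.6) + 45.7 = 33.742
Difference = 33.742 − 29.10 = 4.64

4.64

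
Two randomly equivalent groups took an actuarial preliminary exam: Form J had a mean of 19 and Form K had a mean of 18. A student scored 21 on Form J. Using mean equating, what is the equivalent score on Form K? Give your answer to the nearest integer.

20

Mean equating: y = x + (M_Y − M_X) = 21 + (18 − 19) = 20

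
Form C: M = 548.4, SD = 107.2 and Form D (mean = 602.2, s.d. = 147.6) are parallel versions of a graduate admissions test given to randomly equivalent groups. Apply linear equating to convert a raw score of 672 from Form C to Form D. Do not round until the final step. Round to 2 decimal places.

Linear equating: y = (SD_Y/SD_X)(x − M_X) + M_Y
y = (147.6/107.2)(672 − 548.4) + 602.2
y = 1.376866 × 123.6 + 602.2 = 170.1806 + 602.2 = 772.38

772.38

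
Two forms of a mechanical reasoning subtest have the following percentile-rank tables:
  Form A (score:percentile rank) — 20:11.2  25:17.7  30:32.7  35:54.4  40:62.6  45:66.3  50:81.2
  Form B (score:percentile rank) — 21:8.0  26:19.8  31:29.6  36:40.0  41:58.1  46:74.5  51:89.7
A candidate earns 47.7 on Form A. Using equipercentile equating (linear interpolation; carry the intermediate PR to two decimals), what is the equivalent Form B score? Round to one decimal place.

46.0

PR of 47.7 on Form A: 66.3 + (47.7 − 45)/(50 − 45) × (81.2 − 66.3) = 74.35
On Form B, PR 74.35 falls between score 41 (PR 58.1) and 46 (PR 74.5).
Interpolate: 41 + (74.35 − 58.1)/(74.5 − 58.1) × (46 − 41) = 46.0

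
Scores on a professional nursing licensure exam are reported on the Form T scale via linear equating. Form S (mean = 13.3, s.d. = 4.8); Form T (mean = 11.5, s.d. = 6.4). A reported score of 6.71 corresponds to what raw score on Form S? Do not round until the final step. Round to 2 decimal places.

9.71

Invert y = (SD_Y/SD_X)(x − M_X) + M_Y:
x = (SD_X/SD_Y)(y − M_Y) + M_X = (4.8/6.4)(6.71 − 11.5) + 13.3
x = 0.750000 × -4.790 + 13.3 = 9.71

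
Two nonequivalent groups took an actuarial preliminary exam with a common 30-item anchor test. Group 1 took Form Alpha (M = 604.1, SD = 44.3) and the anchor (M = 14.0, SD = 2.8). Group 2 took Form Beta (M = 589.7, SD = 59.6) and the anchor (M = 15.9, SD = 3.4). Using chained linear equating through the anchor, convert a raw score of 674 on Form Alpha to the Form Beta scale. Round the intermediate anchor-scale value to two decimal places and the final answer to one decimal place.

Form Alpha → anchor (Group 1): v = (2.8/44.3)(674 − 604.1) + 14.0 = 18.42
anchor → Form Beta (Group 2): y = (59.6/3.4)(18.42 − 15.9) + 589.7 = 633.9

633.9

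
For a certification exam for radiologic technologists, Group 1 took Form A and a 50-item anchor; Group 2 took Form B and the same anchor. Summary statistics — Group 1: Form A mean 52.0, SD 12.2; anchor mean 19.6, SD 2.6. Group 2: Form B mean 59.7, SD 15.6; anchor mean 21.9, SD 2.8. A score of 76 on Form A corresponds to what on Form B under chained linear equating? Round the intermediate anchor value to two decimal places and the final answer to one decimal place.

Form A → anchor (Group 1): v = (2.6/12.2)(76 − 52.0) + 19.6 = 24.71
anchor → Form B (Group 2): y = (15.6/2.8)(24.71 − 21.9) + 59.7 = 75.4

75.4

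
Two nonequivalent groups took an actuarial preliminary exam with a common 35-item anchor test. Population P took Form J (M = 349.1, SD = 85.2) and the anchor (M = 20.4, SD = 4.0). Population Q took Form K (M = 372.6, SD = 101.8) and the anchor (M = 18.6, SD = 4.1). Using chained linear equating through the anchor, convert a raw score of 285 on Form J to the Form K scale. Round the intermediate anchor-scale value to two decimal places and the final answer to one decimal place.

Form J → anchor (Population P): v = (4.0/85.2)(285 − 349.1) + 20.4 = 17.39
anchor → Form K (Population Q): y = (101.8/4.1)(17.39 − 18.6) + 372.6 = 342.6

342.6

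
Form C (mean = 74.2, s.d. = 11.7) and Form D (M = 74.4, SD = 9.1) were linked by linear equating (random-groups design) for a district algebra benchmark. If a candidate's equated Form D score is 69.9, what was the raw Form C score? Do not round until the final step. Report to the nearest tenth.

Invert y = (SD_Y/SD_X)(x − M_X) + M_Y:
x = (SD_X/SD_Y)(y − M_Y) + M_X = (11.7/9.1)(69.9 − 74.4) + 74.2
x = 1.285714 × -4.500 + 74.2 = 68.4

68.4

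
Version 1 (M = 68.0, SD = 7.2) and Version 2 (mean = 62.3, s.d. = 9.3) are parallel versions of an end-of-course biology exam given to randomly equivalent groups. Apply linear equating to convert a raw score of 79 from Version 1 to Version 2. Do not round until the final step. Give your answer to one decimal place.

76.5

Linear equating: y = (SD_Y/SD_X)(x − M_X) + M_Y
y = (9.3/7.2)(79 − 68.0) + 62.3
y = 1.291667 × 11.0 + 62.3 = 14.2083 + 62.3 = 76.5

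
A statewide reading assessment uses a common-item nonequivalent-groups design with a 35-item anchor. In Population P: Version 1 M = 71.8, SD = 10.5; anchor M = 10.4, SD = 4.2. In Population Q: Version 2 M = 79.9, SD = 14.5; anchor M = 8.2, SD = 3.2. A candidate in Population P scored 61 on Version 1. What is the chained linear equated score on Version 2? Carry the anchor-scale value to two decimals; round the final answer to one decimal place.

70.3

Version 1 → anchor (Population P): v = (4.2/10.5)(61 − 71.8) + 10.4 = 6.08
anchor → Version 2 (Population Q): y = (14.5/3.2)(6.08 − 8.2) + 79.9 = 70.3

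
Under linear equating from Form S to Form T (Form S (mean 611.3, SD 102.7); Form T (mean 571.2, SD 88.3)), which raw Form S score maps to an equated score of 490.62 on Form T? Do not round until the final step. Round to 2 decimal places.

Invert y = (SD_Y/SD_X)(x − M_X) + M_Y:
x = (SD_X/SD_Y)(y − M_Y) + M_X = (102.7/88.3)(490.62 − 571.2) + 611.3
x = 1.163080 × -80.580 + 611.3 = 517.58

517.58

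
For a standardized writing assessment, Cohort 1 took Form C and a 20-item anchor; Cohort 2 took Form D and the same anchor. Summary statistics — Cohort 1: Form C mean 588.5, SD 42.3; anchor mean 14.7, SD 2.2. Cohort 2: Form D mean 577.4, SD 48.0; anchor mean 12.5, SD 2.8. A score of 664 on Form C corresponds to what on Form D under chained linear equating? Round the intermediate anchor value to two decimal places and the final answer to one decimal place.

Form C → anchor (Cohort 1): v = (2.2/42.3)(664 − 588.5) + 14.7 = 18.63
anchor → Form D (Cohort 2): y = (48.0/2.8)(18.63 − 12.5) + 577.4 = 682.5

682.5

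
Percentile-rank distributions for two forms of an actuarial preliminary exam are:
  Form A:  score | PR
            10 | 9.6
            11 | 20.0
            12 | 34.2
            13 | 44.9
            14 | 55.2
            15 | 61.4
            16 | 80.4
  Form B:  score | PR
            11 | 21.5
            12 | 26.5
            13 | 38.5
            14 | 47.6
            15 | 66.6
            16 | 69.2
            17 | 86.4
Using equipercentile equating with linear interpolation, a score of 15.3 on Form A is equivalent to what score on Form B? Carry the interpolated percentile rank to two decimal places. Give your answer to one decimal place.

15.2

PR of 15.3 on Form A: 61.4 + (15.3 − 15)/(16 − 15) × (80.4 − 61.4) = 67.10
On Form B, PR 67.10 falls between score 15 (PR 66.6) and 16 (PR 69.2).
Interpolate: 15 + (67.10 − 66.6)/(69.2 − 66.6) × (16 − 15) = 15.2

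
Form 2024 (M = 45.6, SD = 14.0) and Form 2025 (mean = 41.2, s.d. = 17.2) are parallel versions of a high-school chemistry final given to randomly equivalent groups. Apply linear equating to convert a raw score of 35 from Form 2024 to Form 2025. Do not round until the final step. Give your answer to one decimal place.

Linear equating: y = (SD_Y/SD_X)(x − M_X) + M_Y
y = (17.2/14.0)(35 − 45.6) + 41.2
y = 1.228571 × -10.6 + 41.2 = -13.0229 + 41.2 = 28.2

28.2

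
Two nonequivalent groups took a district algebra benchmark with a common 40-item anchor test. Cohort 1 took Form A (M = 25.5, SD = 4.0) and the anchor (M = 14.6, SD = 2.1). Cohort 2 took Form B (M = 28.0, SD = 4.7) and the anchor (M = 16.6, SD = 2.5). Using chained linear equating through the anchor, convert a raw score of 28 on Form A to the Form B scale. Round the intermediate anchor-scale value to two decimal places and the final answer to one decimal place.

Form A → anchor (Cohort 1): v = (2.1/4.0)(28 − 25.5) + 14.6 = 15.91
anchor → Form B (Cohort 2): y = (4.7/2.5)(15.91 − 16.6) + 28.0 = 26.7

26.7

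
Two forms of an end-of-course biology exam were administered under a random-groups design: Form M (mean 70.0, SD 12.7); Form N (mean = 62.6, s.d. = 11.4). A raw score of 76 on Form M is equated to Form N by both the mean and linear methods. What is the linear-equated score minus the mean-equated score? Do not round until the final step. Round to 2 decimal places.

-0.61

Mean-equated: 76 + (62.6 − 70.0) = 68.60
Linear-equated: (11.4/12.7)(76 − 70.0) + 62.6 = 67.986
Difference = 67.986 − 68.60 = -0.61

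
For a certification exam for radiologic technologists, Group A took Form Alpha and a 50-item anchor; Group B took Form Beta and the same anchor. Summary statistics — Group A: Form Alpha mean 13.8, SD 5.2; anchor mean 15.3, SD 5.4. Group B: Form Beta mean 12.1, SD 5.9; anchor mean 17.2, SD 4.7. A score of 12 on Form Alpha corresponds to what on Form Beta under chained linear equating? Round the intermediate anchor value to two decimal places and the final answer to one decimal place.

Form Alpha → anchor (Group A): v = (5.4/5.2)(12 − 13.8) + 15.3 = 13.43
anchor → Form Beta (Group B): y = (5.9/4.7)(13.43 − 17.2) + 12.1 = 7.4

7.4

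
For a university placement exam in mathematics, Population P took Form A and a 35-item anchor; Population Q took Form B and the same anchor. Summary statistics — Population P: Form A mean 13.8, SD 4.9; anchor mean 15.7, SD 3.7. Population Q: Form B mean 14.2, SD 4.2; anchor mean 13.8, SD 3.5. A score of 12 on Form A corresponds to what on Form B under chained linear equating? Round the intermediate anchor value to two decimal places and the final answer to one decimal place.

Form A → anchor (Population P): v = (3.7/4.9)(12 − 13.8) + 15.7 = 14.34
anchor → Form B (Population Q): y = (4.2/3.5)(14.34 − 13.8) + 14.2 = 14.8

14.8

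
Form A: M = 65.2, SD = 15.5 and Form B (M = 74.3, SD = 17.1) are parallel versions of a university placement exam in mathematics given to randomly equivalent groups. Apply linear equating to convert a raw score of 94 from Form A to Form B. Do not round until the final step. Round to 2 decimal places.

106.07

Linear equating: y = (SD_Y/SD_X)(x − M_X) + M_Y
y = (17.1/15.5)(94 − 65.2) + 74.3
y = 1.103226 × 28.8 + 74.3 = 31.7729 + 74.3 = 106.07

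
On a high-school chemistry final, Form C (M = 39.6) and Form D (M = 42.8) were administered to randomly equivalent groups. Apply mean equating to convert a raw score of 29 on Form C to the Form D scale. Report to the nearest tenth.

Mean equating: y = x + (M_Y − M_X) = 29 + (42.8 − 39.6) = 32.2

32.2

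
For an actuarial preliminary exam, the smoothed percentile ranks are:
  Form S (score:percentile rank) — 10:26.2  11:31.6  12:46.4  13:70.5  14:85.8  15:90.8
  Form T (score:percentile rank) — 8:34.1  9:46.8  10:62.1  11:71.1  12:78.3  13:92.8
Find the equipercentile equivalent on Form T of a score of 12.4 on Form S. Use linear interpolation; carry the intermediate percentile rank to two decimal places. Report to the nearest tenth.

PR of 12.4 on Form S: 46.4 + (12.4 − 12)/(13 − 12) × (70.5 − 46.4) = 56.04
On Form T, PR 56.04 falls between score 9 (PR 46.8) and 10 (PR 62.1).
Interpolate: 9 + (56.04 − 46.8)/(62.1 − 46.8) × (10 − 9) = 9.6

9.6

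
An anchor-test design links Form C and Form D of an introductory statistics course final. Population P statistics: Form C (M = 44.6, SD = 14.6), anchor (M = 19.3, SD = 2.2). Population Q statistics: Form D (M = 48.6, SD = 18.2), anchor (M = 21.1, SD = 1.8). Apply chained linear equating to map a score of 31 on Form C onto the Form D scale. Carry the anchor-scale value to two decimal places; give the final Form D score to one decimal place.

9.7

Form C → anchor (Population P): v = (2.2/14.6)(31 − 44.6) + 19.3 = 17.25
anchor → Form D (Population Q): y = (18.2/1.8)(17.25 − 21.1) + 48.6 = 9.7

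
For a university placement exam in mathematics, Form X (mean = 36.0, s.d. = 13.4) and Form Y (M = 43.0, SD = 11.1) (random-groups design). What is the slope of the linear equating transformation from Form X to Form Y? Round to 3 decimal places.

A = SD_Y / SD_X = 11.1 / 13.4 = 0.828

0.828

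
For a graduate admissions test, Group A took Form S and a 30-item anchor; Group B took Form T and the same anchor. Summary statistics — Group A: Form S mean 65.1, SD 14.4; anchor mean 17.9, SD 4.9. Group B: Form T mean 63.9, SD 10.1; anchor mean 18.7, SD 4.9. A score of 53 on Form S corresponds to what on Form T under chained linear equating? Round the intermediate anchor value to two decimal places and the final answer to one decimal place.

53.8

Form S → anchor (Group A): v = (4.9/14.4)(53 − 65.1) + 17.9 = 13.78
anchor → Form T (Group B): y = (10.1/4.9)(13.78 − 18.7) + 63.9 = 53.8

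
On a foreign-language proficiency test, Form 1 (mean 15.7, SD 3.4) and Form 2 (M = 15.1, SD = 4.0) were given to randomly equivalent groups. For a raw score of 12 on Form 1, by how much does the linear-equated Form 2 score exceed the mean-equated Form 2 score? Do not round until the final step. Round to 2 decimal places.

-0.65

Mean-equated: 12 + (15.1 − 15.7) = 11.40
Linear-equated: (4.0/3.4)(12 − 15.7) + 15.1 = 10.747
Difference = 10.747 − 11.40 = -0.65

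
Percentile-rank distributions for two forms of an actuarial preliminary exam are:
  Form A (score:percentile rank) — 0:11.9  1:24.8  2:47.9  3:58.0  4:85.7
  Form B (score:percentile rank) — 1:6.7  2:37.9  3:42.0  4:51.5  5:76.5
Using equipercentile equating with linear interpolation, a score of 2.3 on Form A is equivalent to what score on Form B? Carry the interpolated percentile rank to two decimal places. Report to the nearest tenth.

PR of 2.3 on Form A: 47.9 + (2.3 − 2)/(3 − 2) × (58.0 − 47.9) = 50.93
On Form B, PR 50.93 falls between score 3 (PR 42.0) and 4 (PR 51.5).
Interpolate: 3 + (50.93 − 42.0)/(51.5 − 42.0) × (4 − 3) = 3.9

3.9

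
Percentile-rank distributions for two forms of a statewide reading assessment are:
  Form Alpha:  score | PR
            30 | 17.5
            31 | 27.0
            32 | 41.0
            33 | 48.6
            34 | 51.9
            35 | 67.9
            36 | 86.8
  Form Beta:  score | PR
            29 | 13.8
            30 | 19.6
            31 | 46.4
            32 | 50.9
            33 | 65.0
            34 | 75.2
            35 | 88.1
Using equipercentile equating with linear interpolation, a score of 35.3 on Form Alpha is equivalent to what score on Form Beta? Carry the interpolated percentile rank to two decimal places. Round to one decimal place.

33.8

PR of 35.3 on Form Alpha: 67.9 + (35.3 − 35)/(36 − 35) × (86.8 − 67.9) = 73.57
On Form Beta, PR 73.57 falls between score 33 (PR 65.0) and 34 (PR 75.2).
Interpolate: 33 + (73.57 − 65.0)/(75.2 − 65.0) × (34 − 33) = 33.8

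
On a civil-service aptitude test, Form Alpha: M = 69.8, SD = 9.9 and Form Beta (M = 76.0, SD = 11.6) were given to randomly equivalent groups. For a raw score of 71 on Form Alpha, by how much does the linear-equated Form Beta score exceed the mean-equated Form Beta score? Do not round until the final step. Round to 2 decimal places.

0.21

Mean-equated: 71 + (76.0 − 69.8) = 77.20
Linear-equated: (11.6/9.9)(71 − 69.8) + 76.0 = 77.406
Difference = 77.406 − 77.20 = 0.21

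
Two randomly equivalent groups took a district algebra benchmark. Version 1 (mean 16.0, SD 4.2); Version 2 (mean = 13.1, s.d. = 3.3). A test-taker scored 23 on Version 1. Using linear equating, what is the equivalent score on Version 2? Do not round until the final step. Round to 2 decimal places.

Linear equating: y = (SD_Y/SD_X)(x − M_X) + M_Y
y = (3.3/4.2)(23 − 16.0) + 13.1
y = 0.785714 × 7.0 + 13.1 = 5.5000 + 13.1 = 18.60

18.60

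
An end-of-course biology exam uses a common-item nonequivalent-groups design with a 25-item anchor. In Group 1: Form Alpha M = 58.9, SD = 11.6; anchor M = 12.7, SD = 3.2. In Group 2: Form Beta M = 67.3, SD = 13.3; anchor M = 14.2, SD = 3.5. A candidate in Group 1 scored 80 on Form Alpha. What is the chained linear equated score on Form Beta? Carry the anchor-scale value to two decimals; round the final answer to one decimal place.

Form Alpha → anchor (Group 1): v = (3.2/11.6)(80 − 58.9) + 12.7 = 18.52
anchor → Form Beta (Group 2): y = (13.3/3.5)(18.52 − 14.2) + 67.3 = 83.7

83.7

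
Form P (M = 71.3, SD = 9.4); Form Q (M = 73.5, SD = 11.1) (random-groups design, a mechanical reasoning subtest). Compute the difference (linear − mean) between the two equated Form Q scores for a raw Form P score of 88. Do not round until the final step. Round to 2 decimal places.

Mean-equated: 88 + (73.5 − 71.3) = 90.20
Linear-equated: (11.1/9.4)(88 − 71.3) + 73.5 = 93.220
Difference = 93.220 − 90.20 = 3.02

3.02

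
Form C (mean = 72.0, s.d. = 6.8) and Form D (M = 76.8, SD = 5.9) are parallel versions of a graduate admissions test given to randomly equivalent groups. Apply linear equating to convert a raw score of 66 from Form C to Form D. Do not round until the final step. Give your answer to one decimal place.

Linear equating: y = (SD_Y/SD_X)(x − M_X) + M_Y
y = (5.9/6.8)(66 − 72.0) + 76.8
y = 0.867647 × -6.0 + 76.8 = -5.2059 + 76.8 = 71.6

71.6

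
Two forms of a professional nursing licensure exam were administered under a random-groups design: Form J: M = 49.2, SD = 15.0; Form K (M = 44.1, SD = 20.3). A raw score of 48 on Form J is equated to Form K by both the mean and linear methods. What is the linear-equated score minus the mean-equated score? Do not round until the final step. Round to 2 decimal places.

-0.42

Mean-equated: 48 + (44.1 − 49.2) = 42.90
Linear-equated: (20.3/15.0)(48 − 49.2) + 44.1 = 42.476
Difference = 42.476 − 42.90 = -0.42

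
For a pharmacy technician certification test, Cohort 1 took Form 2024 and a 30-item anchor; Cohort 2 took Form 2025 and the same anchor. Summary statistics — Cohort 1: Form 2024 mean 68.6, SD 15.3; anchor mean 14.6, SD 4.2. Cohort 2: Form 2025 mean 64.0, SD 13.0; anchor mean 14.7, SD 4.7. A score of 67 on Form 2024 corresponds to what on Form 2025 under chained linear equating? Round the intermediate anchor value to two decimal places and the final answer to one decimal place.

Form 2024 → anchor (Cohort 1): v = (4.2/15.3)(67 − 68.6) + 14.6 = 14.16
anchor → Form 2025 (Cohort 2): y = (13.0/4.7)(14.16 − 14.7) + 64.0 = 62.5

62.5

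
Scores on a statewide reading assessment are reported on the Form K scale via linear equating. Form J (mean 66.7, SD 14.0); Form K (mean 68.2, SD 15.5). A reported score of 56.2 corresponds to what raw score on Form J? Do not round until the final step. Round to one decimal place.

Invert y = (SD_Y/SD_X)(x − M_X) + M_Y:
x = (SD_X/SD_Y)(y − M_Y) + M_X = (14.0/15.5)(56.2 − 68.2) + 66.7
x = 0.903226 × -12.000 + 66.7 = 55.9

55.9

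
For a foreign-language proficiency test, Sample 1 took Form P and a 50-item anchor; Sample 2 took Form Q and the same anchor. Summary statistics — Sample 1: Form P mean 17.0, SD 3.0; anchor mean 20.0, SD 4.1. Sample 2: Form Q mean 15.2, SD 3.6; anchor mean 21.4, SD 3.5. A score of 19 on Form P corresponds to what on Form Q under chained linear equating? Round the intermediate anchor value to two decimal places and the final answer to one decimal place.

Form P → anchor (Sample 1): v = (4.1/3.0)(19 − 17.0) + 20.0 = 22.73
anchor → Form Q (Sample 2): y = (3.6/3.5)(22.73 − 21.4) + 15.2 = 16.6

16.6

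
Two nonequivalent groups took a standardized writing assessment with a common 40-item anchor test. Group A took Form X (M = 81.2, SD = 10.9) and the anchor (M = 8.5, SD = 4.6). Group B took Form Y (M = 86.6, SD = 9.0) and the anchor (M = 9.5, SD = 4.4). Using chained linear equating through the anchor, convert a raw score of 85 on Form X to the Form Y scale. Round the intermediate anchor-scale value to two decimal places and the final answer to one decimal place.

Form X → anchor (Group A): v = (4.6/10.9)(85 − 81.2) + 8.5 = 10.10
anchor → Form Y (Group B): y = (9.0/4.4)(10.10 − 9.5) + 86.6 = 87.8

87.8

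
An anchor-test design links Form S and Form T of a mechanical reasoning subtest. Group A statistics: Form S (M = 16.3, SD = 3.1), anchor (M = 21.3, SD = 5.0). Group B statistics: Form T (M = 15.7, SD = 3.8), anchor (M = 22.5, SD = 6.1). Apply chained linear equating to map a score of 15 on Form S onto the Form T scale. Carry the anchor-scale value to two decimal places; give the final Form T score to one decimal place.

Form S → anchor (Group A): v = (5.0/3.1)(15 − 16.3) + 21.3 = 19.20
anchor → Form T (Group B): y = (3.8/6.1)(19.20 − 22.5) + 15.7 = 13.6

13.6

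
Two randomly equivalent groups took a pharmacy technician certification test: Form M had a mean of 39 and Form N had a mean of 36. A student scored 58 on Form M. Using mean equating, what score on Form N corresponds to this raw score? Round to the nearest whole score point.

Mean equating: y = x + (M_Y − M_X) = 58 + (36 − 39) = 55

55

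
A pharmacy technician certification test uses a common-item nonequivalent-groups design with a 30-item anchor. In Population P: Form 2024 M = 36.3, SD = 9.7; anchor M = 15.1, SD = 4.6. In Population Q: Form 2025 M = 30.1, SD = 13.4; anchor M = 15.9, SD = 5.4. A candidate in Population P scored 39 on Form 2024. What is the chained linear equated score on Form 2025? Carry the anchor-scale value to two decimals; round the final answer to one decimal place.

Form 2024 → anchor (Population P): v = (4.6/9.7)(39 − 36.3) + 15.1 = 16.38
anchor → Form 2025 (Population Q): y = (13.4/5.4)(16.38 − 15.9) + 30.1 = 31.3

31.3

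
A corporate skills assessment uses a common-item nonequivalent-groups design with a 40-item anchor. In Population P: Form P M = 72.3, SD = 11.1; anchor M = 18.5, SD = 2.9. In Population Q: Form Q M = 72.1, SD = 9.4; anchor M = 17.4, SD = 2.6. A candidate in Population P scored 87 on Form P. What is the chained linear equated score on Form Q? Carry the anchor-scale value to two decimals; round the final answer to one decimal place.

90.0

Form P → anchor (Population P): v = (2.9/11.1)(87 − 72.3) + 18.5 = 22.34
anchor → Form Q (Population Q): y = (9.4/2.6)(22.34 − 17.4) + 72.1 = 90.0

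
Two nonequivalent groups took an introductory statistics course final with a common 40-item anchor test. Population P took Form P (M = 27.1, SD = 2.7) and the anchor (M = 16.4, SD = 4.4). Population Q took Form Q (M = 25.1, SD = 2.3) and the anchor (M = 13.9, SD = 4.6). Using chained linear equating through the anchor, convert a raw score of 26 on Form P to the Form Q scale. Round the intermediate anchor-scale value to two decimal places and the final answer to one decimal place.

25.5

Form P → anchor (Population P): v = (4.4/2.7)(26 − 27.1) + 16.4 = 14.61
anchor → Form Q (Population Q): y = (2.3/4.6)(14.61 − 13.9) + 25.1 = 25.5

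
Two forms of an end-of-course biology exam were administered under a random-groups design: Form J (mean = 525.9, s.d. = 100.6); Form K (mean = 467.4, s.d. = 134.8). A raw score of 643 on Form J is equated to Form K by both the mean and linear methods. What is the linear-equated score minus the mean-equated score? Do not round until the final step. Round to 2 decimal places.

39.81

Mean-equated: 643 + (467.4 − 525.9) = 584.50
Linear-equated: (134.8/100.6)(643 − 525.9) + 467.4 = 624.309
Difference = 624.309 − 584.50 = 39.81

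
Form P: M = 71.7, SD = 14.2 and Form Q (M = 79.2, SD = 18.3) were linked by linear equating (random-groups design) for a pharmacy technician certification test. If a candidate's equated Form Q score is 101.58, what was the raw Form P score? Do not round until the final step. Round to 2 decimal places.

89.07

Invert y = (SD_Y/SD_X)(x − M_X) + M_Y:
x = (SD_X/SD_Y)(y − M_Y) + M_X = (14.2/18.3)(101.58 − 79.2) + 71.7
x = 0.775956 × 22.380 + 71.7 = 89.07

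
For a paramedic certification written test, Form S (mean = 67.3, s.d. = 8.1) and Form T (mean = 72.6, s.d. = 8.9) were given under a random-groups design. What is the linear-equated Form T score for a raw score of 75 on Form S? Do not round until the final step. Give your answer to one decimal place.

81.1

Linear equating: y = (SD_Y/SD_X)(x − M_X) + M_Y
y = (8.9/8.1)(75 − 67.3) + 72.6
y = 1.098765 × 7.7 + 72.6 = 8.4605 + 72.6 = 81.1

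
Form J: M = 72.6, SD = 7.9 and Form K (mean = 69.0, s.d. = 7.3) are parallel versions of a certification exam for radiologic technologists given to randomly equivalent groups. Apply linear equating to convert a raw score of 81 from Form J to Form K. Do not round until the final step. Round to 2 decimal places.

76.76

Linear equating: y = (SD_Y/SD_X)(x − M_X) + M_Y
y = (7.3/7.9)(81 − 72.6) + 69.0
y = 0.924051 × 8.4 + 69.0 = 7.7620 + 69.0 = 76.76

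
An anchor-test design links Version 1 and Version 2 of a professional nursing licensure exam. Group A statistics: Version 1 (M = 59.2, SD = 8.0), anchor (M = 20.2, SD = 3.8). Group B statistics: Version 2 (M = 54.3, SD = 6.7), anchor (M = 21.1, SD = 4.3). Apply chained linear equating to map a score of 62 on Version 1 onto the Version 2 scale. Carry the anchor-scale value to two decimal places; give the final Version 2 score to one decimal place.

Version 1 → anchor (Group A): v = (3.8/8.0)(62 − 59.2) + 20.2 = 21.53
anchor → Version 2 (Group B): y = (6.7/4.3)(21.53 − 21.1) + 54.3 = 55.0

55.0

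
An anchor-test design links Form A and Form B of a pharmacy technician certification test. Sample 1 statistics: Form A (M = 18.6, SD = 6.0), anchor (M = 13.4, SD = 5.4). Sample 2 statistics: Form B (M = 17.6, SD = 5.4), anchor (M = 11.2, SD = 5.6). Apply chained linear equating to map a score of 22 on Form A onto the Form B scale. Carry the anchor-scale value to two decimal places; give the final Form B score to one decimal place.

22.7

Form A → anchor (Sample 1): v = (5.4/6.0)(22 − 18.6) + 13.4 = 16.46
anchor → Form B (Sample 2): y = (5.4/5.6)(16.46 − 11.2) + 17.6 = 22.7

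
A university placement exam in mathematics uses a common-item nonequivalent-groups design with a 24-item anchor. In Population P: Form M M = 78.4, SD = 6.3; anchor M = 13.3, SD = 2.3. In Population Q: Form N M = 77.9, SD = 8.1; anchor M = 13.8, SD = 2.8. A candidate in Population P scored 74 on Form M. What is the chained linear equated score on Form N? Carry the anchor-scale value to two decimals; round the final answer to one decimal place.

71.8

Form M → anchor (Population P): v = (2.3/6.3)(74 − 78.4) + 13.3 = 11.69
anchor → Form N (Population Q): y = (8.1/2.8)(11.69 − 13.8) + 77.9 = 71.8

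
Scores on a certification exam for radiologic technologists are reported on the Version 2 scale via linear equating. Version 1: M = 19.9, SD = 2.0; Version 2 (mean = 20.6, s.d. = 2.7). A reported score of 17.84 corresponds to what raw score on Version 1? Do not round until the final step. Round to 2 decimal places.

Invert y = (SD_Y/SD_X)(x − M_X) + M_Y:
x = (SD_X/SD_Y)(y − M_Y) + M_X = (2.0/2.7)(17.84 − 20.6) + 19.9
x = 0.740741 × -2.760 + 19.9 = 17.86

17.86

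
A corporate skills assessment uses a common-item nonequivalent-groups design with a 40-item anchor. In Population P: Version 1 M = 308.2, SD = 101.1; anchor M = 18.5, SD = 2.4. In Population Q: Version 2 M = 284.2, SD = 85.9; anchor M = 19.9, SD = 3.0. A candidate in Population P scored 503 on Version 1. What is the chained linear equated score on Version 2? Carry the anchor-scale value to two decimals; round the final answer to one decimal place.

376.4

Version 1 → anchor (Population P): v = (2.4/101.1)(503 − 308.2) + 18.5 = 23.12
anchor → Version 2 (Population Q): y = (85.9/3.0)(23.12 − 19.9) + 284.2 = 376.4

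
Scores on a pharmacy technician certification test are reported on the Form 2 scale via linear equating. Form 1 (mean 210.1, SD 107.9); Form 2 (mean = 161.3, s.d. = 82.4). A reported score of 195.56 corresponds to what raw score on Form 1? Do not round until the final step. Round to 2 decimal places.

254.96

Invert y = (SD_Y/SD_X)(x − M_X) + M_Y:
x = (SD_X/SD_Y)(y − M_Y) + M_X = (107.9/82.4)(195.56 − 161.3) + 210.1
x = 1.309466 × 34.260 + 210.1 = 254.96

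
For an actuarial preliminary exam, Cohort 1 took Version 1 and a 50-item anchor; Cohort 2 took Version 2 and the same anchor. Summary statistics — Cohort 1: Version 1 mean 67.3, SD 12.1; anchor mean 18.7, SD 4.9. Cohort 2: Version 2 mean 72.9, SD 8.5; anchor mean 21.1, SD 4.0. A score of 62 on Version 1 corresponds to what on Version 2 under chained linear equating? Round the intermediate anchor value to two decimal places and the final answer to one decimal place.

63.2

Version 1 → anchor (Cohort 1): v = (4.9/12.1)(62 − 67.3) + 18.7 = 16.55
anchor → Version 2 (Cohort 2): y = (8.5/4.0)(16.55 − 21.1) + 72.9 = 63.2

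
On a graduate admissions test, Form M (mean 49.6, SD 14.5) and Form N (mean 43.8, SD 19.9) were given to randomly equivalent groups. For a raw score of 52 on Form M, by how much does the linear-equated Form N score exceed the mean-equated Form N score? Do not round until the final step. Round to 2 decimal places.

Mean-equated: 52 + (43.8 − 49.6) = 46.20
Linear-equated: (19.9/14.5)(52 − 49.6) + 43.8 = 47.094
Difference = 47.094 − 46.20 = 0.89

0.89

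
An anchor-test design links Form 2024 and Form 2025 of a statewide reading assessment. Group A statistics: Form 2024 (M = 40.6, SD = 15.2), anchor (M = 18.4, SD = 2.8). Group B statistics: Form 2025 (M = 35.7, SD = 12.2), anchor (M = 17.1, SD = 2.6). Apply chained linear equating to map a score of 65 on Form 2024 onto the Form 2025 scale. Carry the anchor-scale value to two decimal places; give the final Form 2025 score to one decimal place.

62.9

Form 2024 → anchor (Group A): v = (2.8/15.2)(65 − 40.6) + 18.4 = 22.89
anchor → Form 2025 (Group B): y = (12.2/2.6)(22.89 − 17.1) + 35.7 = 62.9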